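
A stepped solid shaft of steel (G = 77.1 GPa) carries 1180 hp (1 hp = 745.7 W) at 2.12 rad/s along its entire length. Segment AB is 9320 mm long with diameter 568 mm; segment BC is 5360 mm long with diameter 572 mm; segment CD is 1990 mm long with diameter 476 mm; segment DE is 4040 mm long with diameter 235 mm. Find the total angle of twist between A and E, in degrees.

ω = 2.12 rad/s, so T = P/ω = 1180×745.7 / 2.120 = 415100 N·m.
J_AB = π(0.568)⁴/32 = 0.0102 m⁴; J_BC = π(0.572)⁴/32 = 0.0105 m⁴; J_CD = π(0.476)⁴/32 = 5.04×10^-3 m⁴; J_DE = π(0.235)⁴/32 = 2.99×10^-4 m⁴.
θ = (T/G)·Σ L_i/J_i = (415100/77.1×10⁹)·(9.32/0.0102 + 5.36/0.0105 + 1.99/5.04×10^-3 + 4.04/2.99×10^-4) = 0.08242 rad.

4.72°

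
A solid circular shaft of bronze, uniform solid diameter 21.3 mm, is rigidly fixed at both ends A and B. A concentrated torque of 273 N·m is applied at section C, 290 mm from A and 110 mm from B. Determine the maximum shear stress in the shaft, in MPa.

With uniform GJ and both ends fixed, compatibility θ_AC = θ_CB gives T_A·a = T_B·b, together with T_A + T_B = T₀.
T_A = T₀·b/(a+b) = 273.0·110/400.0 = 75.08 N·m; T_B = 197.9 N·m.
τ in each portion: τ_AC = 3.96×10^7 Pa, τ_CB = 1.04×10^8 Pa; maximum is in CB.
τ_max = T_CB·r/J = 197.9·0.0106/2.02×10^-8 = 1.043×10^8 Pa.

104 MPa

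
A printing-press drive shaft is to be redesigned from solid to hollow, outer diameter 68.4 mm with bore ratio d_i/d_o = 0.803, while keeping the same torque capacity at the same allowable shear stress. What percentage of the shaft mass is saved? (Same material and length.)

Equal τ_max and T ⇒ the solid shaft needs d_s³ = d_o³(1−k⁴), so d_s = 68.4·(1−0.803⁴)^(1/3) = 57.18 mm.
Area ratio A_h/A_s = d_o²(1−k²)/d_s² = (1−k²)/(1−k⁴)^(2/3) = 0.5082.
Mass saving = 1 − 0.5082 = 49.2 %.

49.2 %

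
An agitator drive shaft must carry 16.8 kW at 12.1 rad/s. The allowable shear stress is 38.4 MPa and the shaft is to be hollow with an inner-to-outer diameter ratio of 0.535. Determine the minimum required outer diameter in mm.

58.5 mm

ω = 12.1 rad/s, so T = P/ω = 16.8×10³ / 12.10 = 1388 N·m.
For a hollow shaft with d_i/d_o = 0.535: τ_max = 16T/(π d_o³ (1−k⁴)), so d_o = [16T/(π τ_allow (1−k⁴))]^(1/3) = [16·1388/(π·3.84×10^7·0.9181)]^(1/3) = 0.05854 m.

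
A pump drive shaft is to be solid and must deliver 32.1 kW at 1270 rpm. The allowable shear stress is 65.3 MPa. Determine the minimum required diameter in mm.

ω = 2π·1270/60 = 133.0 rad/s, so T = P/ω = 32.1×10³ / 133.0 = 241.4 N·m.
For a solid shaft τ_max = 16T/(πd³), so d = (16T/(π τ_allow))^(1/3) = (16·241.4/(π·6.53×10^7))^(1/3) = 0.02660 m.

26.6 mm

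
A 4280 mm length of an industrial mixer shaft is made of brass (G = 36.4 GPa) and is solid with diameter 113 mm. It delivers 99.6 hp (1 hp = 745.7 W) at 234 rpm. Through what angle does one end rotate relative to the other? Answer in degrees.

1.28°

ω = 2π·234/60 = 24.50 rad/s, so T = P/ω = 99.6×745.7 / 24.50 = 3031 N·m.
J = πd⁴/32 = π(0.113)⁴/32 = 1.601×10^-5 m⁴.
θ = T·L/(G·J) = 3031 × 4.28 / (36.4×10⁹ × 1.601×10^-5) = 0.02226 rad.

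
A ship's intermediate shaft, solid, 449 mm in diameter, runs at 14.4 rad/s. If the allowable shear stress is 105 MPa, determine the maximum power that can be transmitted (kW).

26900 kW

J = πd⁴/32 = π(0.449)⁴/32 = 3.990×10^-3 m⁴.
T_max = τ_allow·J/r = 1.05×10^8 × 3.990×10^-3 / 0.225 = 1.866e6 N·m.
ω = 14.4 rad/s, so P_max = T_max·ω = 2.687×10^7 W.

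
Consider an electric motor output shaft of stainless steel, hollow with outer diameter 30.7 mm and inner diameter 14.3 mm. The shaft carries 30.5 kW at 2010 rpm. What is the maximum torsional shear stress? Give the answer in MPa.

ω = 2π·2010/60 = 210.5 rad/s, so T = P/ω = 30.5×10³ / 210.5 = 144.9 N·m.
J = π(d_o⁴ − d_i⁴)/32 = π(0.0307⁴ − 0.0143⁴)/32 = 8.310×10^-8 m⁴.
τ_max = T·r/J = 144.9 × 0.0153 / 8.310×10^-8 = 2.677×10^7 Pa.

26.8 MPa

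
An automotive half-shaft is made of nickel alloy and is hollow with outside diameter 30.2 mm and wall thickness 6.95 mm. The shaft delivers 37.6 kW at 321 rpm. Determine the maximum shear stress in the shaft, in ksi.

32.8 ksi

ω = 2π·321/60 = 33.62 rad/s, so T = P/ω = 37.6×10³ / 33.62 = 1119 N·m.
J = π(d_o⁴ − d_i⁴)/32 = π(0.0302⁴ − 0.0163⁴)/32 = 7.473×10^-8 m⁴.
τ_max = T·r/J = 1119 × 0.0151 / 7.473×10^-8 = 2.260×10^8 Pa.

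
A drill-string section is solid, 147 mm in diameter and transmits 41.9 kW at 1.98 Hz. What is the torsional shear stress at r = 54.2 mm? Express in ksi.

ω = 2π·1.98 = 12.44 rad/s, so T = P/ω = 41.9×10³ / 12.44 = 3368 N·m.
J = πd⁴/32 = π(0.147)⁴/32 = 4.584×10^-5 m⁴.
Shear stress varies linearly with radius: τ = T·r/J = 3368 × 0.0542 / 4.584×10^-5 = 3.982×10^6 Pa.

0.578 ksi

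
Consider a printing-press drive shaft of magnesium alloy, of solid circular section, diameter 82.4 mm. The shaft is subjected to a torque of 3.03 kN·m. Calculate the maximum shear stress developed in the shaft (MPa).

J = πd⁴/32 = π(0.0824)⁴/32 = 4.526×10^-6 m⁴.
τ_max = T·r/J = 3030 × 0.0412 / 4.526×10^-6 = 2.758×10^7 Pa.

27.6 MPa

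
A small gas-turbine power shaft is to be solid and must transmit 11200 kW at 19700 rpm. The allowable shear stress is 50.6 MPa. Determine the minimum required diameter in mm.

81.8 mm

ω = 2π·19700/60 = 2063 rad/s, so T = P/ω = 11200×10³ / 2063 = 5429 N·m.
For a solid shaft τ_max = 16T/(πd³), so d = (16T/(π τ_allow))^(1/3) = (16·5429/(π·5.06×10^7))^(1/3) = 0.08175 m.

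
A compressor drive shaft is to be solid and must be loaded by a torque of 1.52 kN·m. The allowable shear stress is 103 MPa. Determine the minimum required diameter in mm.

42.2 mm

For a solid shaft τ_max = 16T/(πd³), so d = (16T/(π τ_allow))^(1/3) = (16·1520/(π·1.03×10^8))^(1/3) = 0.04220 m.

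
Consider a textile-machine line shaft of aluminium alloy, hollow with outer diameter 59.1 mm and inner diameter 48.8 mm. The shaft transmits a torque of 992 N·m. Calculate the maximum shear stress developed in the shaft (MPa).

45.7 MPa

J = π(d_o⁴ − d_i⁴)/32 = π(0.0591⁴ − 0.0488⁴)/32 = 6.409×10^-7 m⁴.
τ_max = T·r/J = 992.0 × 0.0295 / 6.409×10^-7 = 4.574×10^7 Pa.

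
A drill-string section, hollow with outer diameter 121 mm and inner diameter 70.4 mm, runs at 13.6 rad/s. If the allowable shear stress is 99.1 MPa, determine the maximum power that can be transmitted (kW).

J = π(d_o⁴ − d_i⁴)/32 = π(0.121⁴ − 0.0704⁴)/32 = 1.863×10^-5 m⁴.
T_max = τ_allow·J/r = 9.91×10^7 × 1.863×10^-5 / 0.0605 = 30520 N·m.
ω = 13.6 rad/s, so P_max = T_max·ω = 4.151×10^5 W.

415 kW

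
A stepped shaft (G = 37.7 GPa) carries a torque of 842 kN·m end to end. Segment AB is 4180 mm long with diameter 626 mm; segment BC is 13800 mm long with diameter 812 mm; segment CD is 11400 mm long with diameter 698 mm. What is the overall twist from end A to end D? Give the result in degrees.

1.39°

J_AB = π(0.626)⁴/32 = 0.0151 m⁴; J_BC = π(0.812)⁴/32 = 0.0427 m⁴; J_CD = π(0.698)⁴/32 = 0.0233 m⁴.
θ = (T/G)·Σ L_i/J_i = (842000/37.7×10⁹)·(4.18/0.0151 + 13.8/0.0427 + 11.4/0.0233) = 0.02434 rad.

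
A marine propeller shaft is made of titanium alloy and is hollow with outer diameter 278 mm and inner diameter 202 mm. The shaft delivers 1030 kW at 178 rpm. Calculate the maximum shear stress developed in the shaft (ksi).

2.63 ksi

ω = 2π·178/60 = 18.64 rad/s, so T = P/ω = 1030×10³ / 18.64 = 55260 N·m.
J = π(d_o⁴ − d_i⁴)/32 = π(0.278⁴ − 0.202⁴)/32 = 4.229×10^-4 m⁴.
τ_max = T·r/J = 55260 × 0.139 / 4.229×10^-4 = 1.816×10^7 Pa.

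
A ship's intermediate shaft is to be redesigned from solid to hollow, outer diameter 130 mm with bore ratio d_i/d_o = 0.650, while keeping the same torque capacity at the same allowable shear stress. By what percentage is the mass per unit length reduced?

34.2 %

Equal τ_max and T ⇒ the solid shaft needs d_s³ = d_o³(1−k⁴), so d_s = 130·(1−0.650⁴)^(1/3) = 121.8 mm.
Area ratio A_h/A_s = d_o²(1−k²)/d_s² = (1−k²)/(1−k⁴)^(2/3) = 0.6584.
Mass saving = 1 − 0.6584 = 34.2 %.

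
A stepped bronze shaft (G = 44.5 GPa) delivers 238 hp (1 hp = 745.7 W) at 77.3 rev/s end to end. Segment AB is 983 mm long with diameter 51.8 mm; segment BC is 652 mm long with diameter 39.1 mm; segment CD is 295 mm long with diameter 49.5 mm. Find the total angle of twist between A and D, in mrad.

38.9 mrad

ω = 2π·77.3 = 485.7 rad/s, so T = P/ω = 238×745.7 / 485.7 = 365.4 N·m.
J_AB = π(0.0518)⁴/32 = 7.07×10^-7 m⁴; J_BC = π(0.0391)⁴/32 = 2.29×10^-7 m⁴; J_CD = π(0.0495)⁴/32 = 5.89×10^-7 m⁴.
θ = (T/G)·Σ L_i/J_i = (365.4/44.5×10⁹)·(0.983/7.07×10^-7 + 0.652/2.29×10^-7 + 0.295/5.89×10^-7) = 0.03886 rad.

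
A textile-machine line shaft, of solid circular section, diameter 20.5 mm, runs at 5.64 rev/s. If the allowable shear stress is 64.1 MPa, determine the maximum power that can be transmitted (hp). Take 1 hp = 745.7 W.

5.15 hp

J = πd⁴/32 = π(0.0205)⁴/32 = 1.734×10^-8 m⁴.
T_max = τ_allow·J/r = 6.41×10^7 × 1.734×10^-8 / 0.0103 = 108.4 N·m.
ω = 2π·5.64 = 35.44 rad/s, so P_max = T_max·ω = 3842 W.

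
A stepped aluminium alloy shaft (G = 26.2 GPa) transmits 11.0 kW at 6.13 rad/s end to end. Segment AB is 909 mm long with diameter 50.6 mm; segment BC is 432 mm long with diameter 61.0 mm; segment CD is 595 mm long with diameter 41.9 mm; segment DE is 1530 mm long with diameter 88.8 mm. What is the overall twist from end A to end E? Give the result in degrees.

ω = 6.13 rad/s, so T = P/ω = 11.0×10³ / 6.130 = 1794 N·m.
J_AB = π(0.0506)⁴/32 = 6.44×10^-7 m⁴; J_BC = π(0.0610)⁴/32 = 1.36×10^-6 m⁴; J_CD = π(0.0419)⁴/32 = 3.03×10^-7 m⁴; J_DE = π(0.0888)⁴/32 = 6.10×10^-6 m⁴.
θ = (T/G)·Σ L_i/J_i = (1794/26.2×10⁹)·(0.909/6.44×10^-7 + 0.432/1.36×10^-6 + 0.595/3.03×10^-7 + 1.53/6.10×10^-6) = 0.2703 rad.

15.5°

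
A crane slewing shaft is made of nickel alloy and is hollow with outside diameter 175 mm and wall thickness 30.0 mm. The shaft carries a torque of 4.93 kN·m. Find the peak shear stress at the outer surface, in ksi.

0.835 ksi

J = π(d_o⁴ − d_i⁴)/32 = π(0.175⁴ − 0.115⁴)/32 = 7.491×10^-5 m⁴.
τ_max = T·r/J = 4930 × 0.0875 / 7.491×10^-5 = 5.759×10^6 Pa.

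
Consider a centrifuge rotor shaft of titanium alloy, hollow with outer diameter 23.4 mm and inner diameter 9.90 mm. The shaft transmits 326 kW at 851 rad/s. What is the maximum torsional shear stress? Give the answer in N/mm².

ω = 851 rad/s, so T = P/ω = 326×10³ / 851.0 = 383.1 N·m.
J = π(d_o⁴ − d_i⁴)/32 = π(0.0234⁴ − 0.00990⁴)/32 = 2.849×10^-8 m⁴.
τ_max = T·r/J = 383.1 × 0.0117 / 2.849×10^-8 = 1.573×10^8 Pa.

157 N/mm²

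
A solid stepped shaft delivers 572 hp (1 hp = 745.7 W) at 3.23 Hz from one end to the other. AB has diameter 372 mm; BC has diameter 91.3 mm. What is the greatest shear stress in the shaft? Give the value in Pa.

ω = 2π·3.23 = 20.29 rad/s, so T = P/ω = 572×745.7 / 20.29 = 21020 N·m.
Under the same torque, τ_max = 16T/(πd³) is largest where d is smallest — segment BC (d = 91.3 mm).
τ_max = 16·21020/(π·(0.0913)³) = 1.406×10^8 Pa.

1.41e8 Pa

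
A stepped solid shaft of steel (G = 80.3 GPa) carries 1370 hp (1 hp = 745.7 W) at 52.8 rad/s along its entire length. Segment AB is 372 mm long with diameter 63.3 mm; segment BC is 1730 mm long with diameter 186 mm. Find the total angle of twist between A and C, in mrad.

60.4 mrad

ω = 52.8 rad/s, so T = P/ω = 1370×745.7 / 52.80 = 19350 N·m.
J_AB = π(0.0633)⁴/32 = 1.58×10^-6 m⁴; J_BC = π(0.186)⁴/32 = 1.18×10^-4 m⁴.
θ = (T/G)·Σ L_i/J_i = (19350/80.3×10⁹)·(0.372/1.58×10^-6 + 1.73/1.18×10^-4) = 0.06041 rad.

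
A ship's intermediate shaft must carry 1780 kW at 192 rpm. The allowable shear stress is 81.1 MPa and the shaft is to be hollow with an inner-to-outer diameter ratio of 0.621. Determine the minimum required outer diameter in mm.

187 mm

ω = 2π·192/60 = 20.11 rad/s, so T = P/ω = 1780×10³ / 20.11 = 88530 N·m.
For a hollow shaft with d_i/d_o = 0.621: τ_max = 16T/(π d_o³ (1−k⁴)), so d_o = [16T/(π τ_allow (1−k⁴))]^(1/3) = [16·88530/(π·8.11×10^7·0.8513)]^(1/3) = 0.1869 m.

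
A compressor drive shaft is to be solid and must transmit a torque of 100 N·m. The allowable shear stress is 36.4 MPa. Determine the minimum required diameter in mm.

For a solid shaft τ_max = 16T/(πd³), so d = (16T/(π τ_allow))^(1/3) = (16·100.0/(π·3.64×10^7))^(1/3) = 0.02410 m.

24.1 mm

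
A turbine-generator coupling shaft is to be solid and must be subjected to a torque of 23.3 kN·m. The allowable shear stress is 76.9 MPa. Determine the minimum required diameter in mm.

116 mm

For a solid shaft τ_max = 16T/(πd³), so d = (16T/(π τ_allow))^(1/3) = (16·23300/(π·7.69×10^7))^(1/3) = 0.1156 m.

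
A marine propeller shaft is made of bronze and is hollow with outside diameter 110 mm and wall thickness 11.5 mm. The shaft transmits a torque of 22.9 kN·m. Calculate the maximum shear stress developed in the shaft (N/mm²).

144 N/mm²

J = π(d_o⁴ − d_i⁴)/32 = π(0.110⁴ − 0.0870⁴)/32 = 8.749×10^-6 m⁴.
τ_max = T·r/J = 22900 × 0.0550 / 8.749×10^-6 = 1.440×10^8 Pa.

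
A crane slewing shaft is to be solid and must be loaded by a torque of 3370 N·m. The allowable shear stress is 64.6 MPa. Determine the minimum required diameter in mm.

64.3 mm

For a solid shaft τ_max = 16T/(πd³), so d = (16T/(π τ_allow))^(1/3) = (16·3370/(π·6.46×10^7))^(1/3) = 0.06429 m.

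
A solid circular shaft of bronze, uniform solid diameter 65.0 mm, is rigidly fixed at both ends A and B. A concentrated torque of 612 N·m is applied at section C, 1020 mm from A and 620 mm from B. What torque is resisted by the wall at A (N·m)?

231 N·m

With uniform GJ and both ends fixed, compatibility θ_AC = θ_CB gives T_A·a = T_B·b, together with T_A + T_B = T₀.
T_A = T₀·b/(a+b) = 612.0·620/1640 = 231.4 N·m; T_B = 380.6 N·m.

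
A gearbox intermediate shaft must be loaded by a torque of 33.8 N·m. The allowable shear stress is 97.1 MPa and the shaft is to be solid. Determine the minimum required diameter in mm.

For a solid shaft τ_max = 16T/(πd³), so d = (16T/(π τ_allow))^(1/3) = (16·33.80/(π·9.71×10^7))^(1/3) = 0.01210 m.

12.1 mm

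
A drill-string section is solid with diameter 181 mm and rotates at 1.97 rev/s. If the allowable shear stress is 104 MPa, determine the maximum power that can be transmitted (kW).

1500 kW

J = πd⁴/32 = π(0.181)⁴/32 = 1.054×10^-4 m⁴.
T_max = τ_allow·J/r = 1.04×10^8 × 1.054×10^-4 / 0.0905 = 121100 N·m.
ω = 2π·1.97 = 12.38 rad/s, so P_max = T_max·ω = 1.499×10^6 W.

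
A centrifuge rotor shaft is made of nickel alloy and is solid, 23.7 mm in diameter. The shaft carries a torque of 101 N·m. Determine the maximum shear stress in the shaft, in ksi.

5.60 ksi

J = πd⁴/32 = π(0.0237)⁴/32 = 3.097×10^-8 m⁴.
τ_max = T·r/J = 101.0 × 0.0118 / 3.097×10^-8 = 3.864×10^7 Pa.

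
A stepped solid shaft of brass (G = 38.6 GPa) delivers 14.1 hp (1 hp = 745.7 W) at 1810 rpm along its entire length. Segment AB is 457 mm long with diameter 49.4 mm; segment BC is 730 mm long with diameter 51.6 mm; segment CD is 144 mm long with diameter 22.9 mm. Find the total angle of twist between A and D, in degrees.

0.590°

ω = 2π·1810/60 = 189.5 rad/s, so T = P/ω = 14.1×745.7 / 189.5 = 55.47 N·m.
J_AB = π(0.0494)⁴/32 = 5.85×10^-7 m⁴; J_BC = π(0.0516)⁴/32 = 6.96×10^-7 m⁴; J_CD = π(0.0229)⁴/32 = 2.70×10^-8 m⁴.
θ = (T/G)·Σ L_i/J_i = (55.47/38.6×10⁹)·(0.457/5.85×10^-7 + 0.730/6.96×10^-7 + 0.144/2.70×10^-8) = 0.01030 rad.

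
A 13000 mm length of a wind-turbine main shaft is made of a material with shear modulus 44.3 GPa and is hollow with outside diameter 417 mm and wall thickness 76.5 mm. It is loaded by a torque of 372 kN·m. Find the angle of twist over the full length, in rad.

J = π(d_o⁴ − d_i⁴)/32 = π(0.417⁴ − 0.264⁴)/32 = 2.492×10^-3 m⁴.
θ = T·L/(G·J) = 372000 × 13.0 / (44.3×10⁹ × 2.492×10^-3) = 0.04381 rad.

0.0438 rad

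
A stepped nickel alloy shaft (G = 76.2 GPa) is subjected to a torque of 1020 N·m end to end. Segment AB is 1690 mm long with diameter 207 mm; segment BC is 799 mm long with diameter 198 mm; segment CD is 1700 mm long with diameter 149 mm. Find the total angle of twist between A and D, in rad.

6.67e-4 rad

J_AB = π(0.207)⁴/32 = 1.80×10^-4 m⁴; J_BC = π(0.198)⁴/32 = 1.51×10^-4 m⁴; J_CD = π(0.149)⁴/32 = 4.84×10^-5 m⁴.
θ = (T/G)·Σ L_i/J_i = (1020/76.2×10⁹)·(1.69/1.80×10^-4 + 0.799/1.51×10^-4 + 1.70/4.84×10^-5) = 6.667×10^-4 rad.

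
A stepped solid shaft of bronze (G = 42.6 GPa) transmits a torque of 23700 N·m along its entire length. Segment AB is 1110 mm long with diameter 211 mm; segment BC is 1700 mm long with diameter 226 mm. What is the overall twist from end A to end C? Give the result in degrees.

J_AB = π(0.211)⁴/32 = 1.95×10^-4 m⁴; J_BC = π(0.226)⁴/32 = 2.56×10^-4 m⁴.
θ = (T/G)·Σ L_i/J_i = (23700/42.6×10⁹)·(1.11/1.95×10^-4 + 1.70/2.56×10^-4) = 6.866×10^-3 rad.

0.393°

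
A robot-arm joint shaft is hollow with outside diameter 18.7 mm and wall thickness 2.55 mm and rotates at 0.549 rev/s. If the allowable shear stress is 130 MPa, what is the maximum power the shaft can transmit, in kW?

J = π(d_o⁴ − d_i⁴)/32 = π(0.0187⁴ − 0.0136⁴)/32 = 8.647×10^-9 m⁴.
T_max = τ_allow·J/r = 1.30×10^8 × 8.647×10^-9 / 0.00935 = 120.2 N·m.
ω = 2π·0.549 = 3.449 rad/s, so P_max = T_max·ω = 414.7 W.

0.415 kW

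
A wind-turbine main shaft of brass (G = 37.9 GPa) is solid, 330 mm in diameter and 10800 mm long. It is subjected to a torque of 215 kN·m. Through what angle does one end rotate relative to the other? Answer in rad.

0.0526 rad

J = πd⁴/32 = π(0.330)⁴/32 = 1.164×10^-3 m⁴.
θ = T·L/(G·J) = 215000 × 10.8 / (37.9×10⁹ × 1.164×10^-3) = 0.05262 rad.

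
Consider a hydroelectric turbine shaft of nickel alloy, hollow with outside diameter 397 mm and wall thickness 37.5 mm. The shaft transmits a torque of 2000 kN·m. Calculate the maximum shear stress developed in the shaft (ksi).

41.6 ksi

J = π(d_o⁴ − d_i⁴)/32 = π(0.397⁴ − 0.322⁴)/32 = 1.383×10^-3 m⁴.
τ_max = T·r/J = 2.000e6 × 0.199 / 1.383×10^-3 = 2.870×10^8 Pa.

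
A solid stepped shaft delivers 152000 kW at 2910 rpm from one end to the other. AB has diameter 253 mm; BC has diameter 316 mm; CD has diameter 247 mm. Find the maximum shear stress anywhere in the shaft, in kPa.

ω = 2π·2910/60 = 304.7 rad/s, so T = P/ω = 152000×10³ / 304.7 = 498800 N·m.
Under the same torque, τ_max = 16T/(πd³) is largest where d is smallest — segment CD (d = 247 mm).
τ_max = 16·498800/(π·(0.247)³) = 1.686×10^8 Pa.

169000 kPa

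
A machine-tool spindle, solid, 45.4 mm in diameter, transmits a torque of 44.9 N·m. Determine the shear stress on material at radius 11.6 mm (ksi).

0.181 ksi

J = πd⁴/32 = π(0.0454)⁴/32 = 4.171×10^-7 m⁴.
Shear stress varies linearly with radius: τ = T·r/J = 44.90 × 0.0116 / 4.171×10^-7 = 1.249×10^6 Pa.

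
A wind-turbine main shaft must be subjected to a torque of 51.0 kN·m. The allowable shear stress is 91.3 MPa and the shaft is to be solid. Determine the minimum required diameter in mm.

For a solid shaft τ_max = 16T/(πd³), so d = (16T/(π τ_allow))^(1/3) = (16·51000/(π·9.13×10^7))^(1/3) = 0.1417 m.

142 mm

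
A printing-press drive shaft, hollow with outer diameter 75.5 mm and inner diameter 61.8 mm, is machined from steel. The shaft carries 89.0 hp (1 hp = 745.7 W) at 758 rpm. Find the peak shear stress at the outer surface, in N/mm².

ω = 2π·758/60 = 79.38 rad/s, so T = P/ω = 89.0×745.7 / 79.38 = 836.1 N·m.
J = π(d_o⁴ − d_i⁴)/32 = π(0.0755⁴ − 0.0618⁴)/32 = 1.758×10^-6 m⁴.
τ_max = T·r/J = 836.1 × 0.0377 / 1.758×10^-6 = 1.795×10^7 Pa.

18.0 N/mm²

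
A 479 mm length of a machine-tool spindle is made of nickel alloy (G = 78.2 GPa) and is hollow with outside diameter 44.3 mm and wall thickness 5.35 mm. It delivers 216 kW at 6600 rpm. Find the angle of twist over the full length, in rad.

ω = 2π·6600/60 = 691.2 rad/s, so T = P/ω = 216×10³ / 691.2 = 312.5 N·m.
J = π(d_o⁴ − d_i⁴)/32 = π(0.0443⁴ − 0.0336⁴)/32 = 2.530×10^-7 m⁴.
θ = T·L/(G·J) = 312.5 × 0.479 / (78.2×10⁹ × 2.530×10^-7) = 7.567×10^-3 rad.

0.00757 rad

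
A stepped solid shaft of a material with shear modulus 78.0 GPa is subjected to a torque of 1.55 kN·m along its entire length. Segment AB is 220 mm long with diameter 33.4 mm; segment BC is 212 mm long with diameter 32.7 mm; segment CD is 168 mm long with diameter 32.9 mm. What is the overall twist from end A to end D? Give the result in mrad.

J_AB = π(0.0334)⁴/32 = 1.22×10^-7 m⁴; J_BC = π(0.0327)⁴/32 = 1.12×10^-7 m⁴; J_CD = π(0.0329)⁴/32 = 1.15×10^-7 m⁴.
θ = (T/G)·Σ L_i/J_i = (1550/78.0×10⁹)·(0.220/1.22×10^-7 + 0.212/1.12×10^-7 + 0.168/1.15×10^-7) = 0.1023 rad.

102 mrad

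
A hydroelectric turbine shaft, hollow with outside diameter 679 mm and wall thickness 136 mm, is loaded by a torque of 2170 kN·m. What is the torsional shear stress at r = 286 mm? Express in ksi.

4.95 ksi

J = π(d_o⁴ − d_i⁴)/32 = π(0.679⁴ − 0.407⁴)/32 = 0.01817 m⁴.
Shear stress varies linearly with radius: τ = T·r/J = 2.170e6 × 0.286 / 0.01817 = 3.415×10^7 Pa.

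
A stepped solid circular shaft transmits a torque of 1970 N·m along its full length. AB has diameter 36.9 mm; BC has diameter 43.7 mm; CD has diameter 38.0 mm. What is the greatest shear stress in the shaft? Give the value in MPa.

200 MPa

Under the same torque, τ_max = 16T/(πd³) is largest where d is smallest — segment AB (d = 36.9 mm).
τ_max = 16·1970/(π·(0.0369)³) = 1.997×10^8 Pa.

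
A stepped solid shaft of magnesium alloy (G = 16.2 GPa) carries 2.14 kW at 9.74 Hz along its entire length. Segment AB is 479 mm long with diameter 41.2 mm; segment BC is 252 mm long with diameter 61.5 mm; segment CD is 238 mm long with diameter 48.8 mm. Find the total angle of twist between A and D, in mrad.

4.97 mrad

ω = 2π·9.74 = 61.20 rad/s, so T = P/ω = 2.14×10³ / 61.20 = 34.97 N·m.
J_AB = π(0.0412)⁴/32 = 2.83×10^-7 m⁴; J_BC = π(0.0615)⁴/32 = 1.40×10^-6 m⁴; J_CD = π(0.0488)⁴/32 = 5.57×10^-7 m⁴.
θ = (T/G)·Σ L_i/J_i = (34.97/16.2×10⁹)·(0.479/2.83×10^-7 + 0.252/1.40×10^-6 + 0.238/5.57×10^-7) = 4.965×10^-3 rad.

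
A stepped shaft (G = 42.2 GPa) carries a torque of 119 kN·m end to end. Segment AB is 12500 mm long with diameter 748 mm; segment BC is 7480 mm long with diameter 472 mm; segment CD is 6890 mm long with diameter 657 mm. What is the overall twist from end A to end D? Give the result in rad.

0.00654 rad

J_AB = π(0.748)⁴/32 = 0.0307 m⁴; J_BC = π(0.472)⁴/32 = 4.87×10^-3 m⁴; J_CD = π(0.657)⁴/32 = 0.0183 m⁴.
θ = (T/G)·Σ L_i/J_i = (119000/42.2×10⁹)·(12.5/0.0307 + 7.48/4.87×10^-3 + 6.89/0.0183) = 6.538×10^-3 rad.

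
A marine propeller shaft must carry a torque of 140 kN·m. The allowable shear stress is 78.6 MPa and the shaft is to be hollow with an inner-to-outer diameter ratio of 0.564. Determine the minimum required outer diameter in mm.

216 mm

For a hollow shaft with d_i/d_o = 0.564: τ_max = 16T/(π d_o³ (1−k⁴)), so d_o = [16T/(π τ_allow (1−k⁴))]^(1/3) = [16·140000/(π·7.86×10^7·0.8988)]^(1/3) = 0.2161 m.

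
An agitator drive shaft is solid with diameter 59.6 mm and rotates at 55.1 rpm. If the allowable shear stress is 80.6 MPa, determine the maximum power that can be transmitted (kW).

J = πd⁴/32 = π(0.0596)⁴/32 = 1.239×10^-6 m⁴.
T_max = τ_allow·J/r = 8.06×10^7 × 1.239×10^-6 / 0.0298 = 3350 N·m.
ω = 2π·55.1/60 = 5.770 rad/s, so P_max = T_max·ω = 1.933×10^4 W.

19.3 kW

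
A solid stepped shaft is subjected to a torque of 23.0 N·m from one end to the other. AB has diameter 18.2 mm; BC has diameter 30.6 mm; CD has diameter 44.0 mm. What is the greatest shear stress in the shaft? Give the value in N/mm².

Under the same torque, τ_max = 16T/(πd³) is largest where d is smallest — segment AB (d = 18.2 mm).
τ_max = 16·23.00/(π·(0.0182)³) = 1.943×10^7 Pa.

19.4 N/mm²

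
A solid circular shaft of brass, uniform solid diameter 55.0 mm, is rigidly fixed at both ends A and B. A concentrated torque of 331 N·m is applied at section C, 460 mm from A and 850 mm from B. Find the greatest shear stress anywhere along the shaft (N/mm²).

With uniform GJ and both ends fixed, compatibility θ_AC = θ_CB gives T_A·a = T_B·b, together with T_A + T_B = T₀.
T_A = T₀·b/(a+b) = 331.0·850/1310 = 214.8 N·m; T_B = 116.2 N·m.
τ in each portion: τ_AC = 6.57×10^6 Pa, τ_CB = 3.56×10^6 Pa; maximum is in AC.
τ_max = T_AC·r/J = 214.8·0.0275/8.98×10^-7 = 6.574×10^6 Pa.

6.57 N/mm²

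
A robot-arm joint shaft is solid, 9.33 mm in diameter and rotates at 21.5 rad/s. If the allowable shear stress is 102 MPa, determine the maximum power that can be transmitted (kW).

0.350 kW

J = πd⁴/32 = π(0.00933)⁴/32 = 7.439×10^-10 m⁴.
T_max = τ_allow·J/r = 1.02×10^8 × 7.439×10^-10 / 0.00466 = 16.27 N·m.
ω = 21.5 rad/s, so P_max = T_max·ω = 349.7 W.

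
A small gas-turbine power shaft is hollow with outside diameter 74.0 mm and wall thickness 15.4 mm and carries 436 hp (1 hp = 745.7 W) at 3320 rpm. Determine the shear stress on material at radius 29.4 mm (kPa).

10600 kPa

ω = 2π·3320/60 = 347.7 rad/s, so T = P/ω = 436×745.7 / 347.7 = 935.2 N·m.
J = π(d_o⁴ − d_i⁴)/32 = π(0.0740⁴ − 0.0432⁴)/32 = 2.602×10^-6 m⁴.
Shear stress varies linearly with radius: τ = T·r/J = 935.2 × 0.0294 / 2.602×10^-6 = 1.057×10^7 Pa.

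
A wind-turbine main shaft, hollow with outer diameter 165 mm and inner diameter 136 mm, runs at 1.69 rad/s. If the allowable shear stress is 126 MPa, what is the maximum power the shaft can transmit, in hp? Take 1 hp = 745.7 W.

J = π(d_o⁴ − d_i⁴)/32 = π(0.165⁴ − 0.136⁴)/32 = 3.918×10^-5 m⁴.
T_max = τ_allow·J/r = 1.26×10^8 × 3.918×10^-5 / 0.0825 = 59840 N·m.
ω = 1.69 rad/s, so P_max = T_max·ω = 1.011×10^5 W.

136 hp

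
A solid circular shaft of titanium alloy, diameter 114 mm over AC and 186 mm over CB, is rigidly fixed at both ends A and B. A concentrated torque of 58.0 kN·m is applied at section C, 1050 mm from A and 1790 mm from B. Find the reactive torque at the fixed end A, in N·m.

11200 N·m

Compatibility: T_A·a/J_AC = T_B·b/J_CB with T_A + T_B = T₀.
J_AC = 1.66×10^-5 m⁴, J_CB = 1.18×10^-4 m⁴, so T_A = T₀·(J_AC/a)/((J_AC/a)+(J_CB/b)) = 11250 N·m, T_B = 46750 N·m.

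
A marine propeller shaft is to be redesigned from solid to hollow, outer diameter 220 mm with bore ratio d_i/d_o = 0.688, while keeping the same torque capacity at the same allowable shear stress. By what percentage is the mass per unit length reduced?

37.6 %

Equal τ_max and T ⇒ the solid shaft needs d_s³ = d_o³(1−k⁴), so d_s = 220·(1−0.688⁴)^(1/3) = 202.2 mm.
Area ratio A_h/A_s = d_o²(1−k²)/d_s² = (1−k²)/(1−k⁴)^(2/3) = 0.6237.
Mass saving = 1 − 0.6237 = 37.6 %.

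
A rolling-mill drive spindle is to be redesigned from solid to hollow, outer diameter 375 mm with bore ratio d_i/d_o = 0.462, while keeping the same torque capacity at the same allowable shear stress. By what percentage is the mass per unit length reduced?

18.9 %

Equal τ_max and T ⇒ the solid shaft needs d_s³ = d_o³(1−k⁴), so d_s = 375·(1−0.462⁴)^(1/3) = 369.2 mm.
Area ratio A_h/A_s = d_o²(1−k²)/d_s² = (1−k²)/(1−k⁴)^(2/3) = 0.8114.
Mass saving = 1 − 0.8114 = 18.9 %.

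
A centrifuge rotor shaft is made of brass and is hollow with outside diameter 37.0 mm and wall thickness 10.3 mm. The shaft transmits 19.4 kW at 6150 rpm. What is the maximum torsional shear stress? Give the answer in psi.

457 psi

ω = 2π·6150/60 = 644.0 rad/s, so T = P/ω = 19.4×10³ / 644.0 = 30.12 N·m.
J = π(d_o⁴ − d_i⁴)/32 = π(0.0370⁴ − 0.0164⁴)/32 = 1.769×10^-7 m⁴.
τ_max = T·r/J = 30.12 × 0.0185 / 1.769×10^-7 = 3.150×10^6 Pa.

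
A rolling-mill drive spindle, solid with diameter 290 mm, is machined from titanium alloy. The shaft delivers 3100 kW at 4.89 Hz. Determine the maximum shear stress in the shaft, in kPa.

ω = 2π·4.89 = 30.72 rad/s, so T = P/ω = 3100×10³ / 30.72 = 100900 N·m.
J = πd⁴/32 = π(0.290)⁴/32 = 6.944×10^-4 m⁴.
τ_max = T·r/J = 100900 × 0.145 / 6.944×10^-4 = 2.107×10^7 Pa.

21100 kPa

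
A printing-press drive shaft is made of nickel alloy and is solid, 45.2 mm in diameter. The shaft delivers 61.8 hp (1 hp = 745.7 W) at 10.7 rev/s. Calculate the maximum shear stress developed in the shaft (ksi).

5.48 ksi

ω = 2π·10.7 = 67.23 rad/s, so T = P/ω = 61.8×745.7 / 67.23 = 685.5 N·m.
J = πd⁴/32 = π(0.0452)⁴/32 = 4.098×10^-7 m⁴.
τ_max = T·r/J = 685.5 × 0.0226 / 4.098×10^-7 = 3.780×10^7 Pa.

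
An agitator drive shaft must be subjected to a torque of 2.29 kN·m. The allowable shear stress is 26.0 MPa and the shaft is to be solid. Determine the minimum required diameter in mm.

76.5 mm

For a solid shaft τ_max = 16T/(πd³), so d = (16T/(π τ_allow))^(1/3) = (16·2290/(π·2.60×10^7))^(1/3) = 0.07655 m.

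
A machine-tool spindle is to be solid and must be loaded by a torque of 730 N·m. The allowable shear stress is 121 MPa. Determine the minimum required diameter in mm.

For a solid shaft τ_max = 16T/(πd³), so d = (16T/(π τ_allow))^(1/3) = (16·730.0/(π·1.21×10^8))^(1/3) = 0.03132 m.

31.3 mm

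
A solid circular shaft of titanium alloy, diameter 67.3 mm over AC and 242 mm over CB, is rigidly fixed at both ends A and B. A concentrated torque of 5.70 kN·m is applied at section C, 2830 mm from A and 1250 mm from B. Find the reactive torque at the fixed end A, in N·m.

15.0 N·m

Compatibility: T_A·a/J_AC = T_B·b/J_CB with T_A + T_B = T₀.
J_AC = 2.01×10^-6 m⁴, J_CB = 3.37×10^-4 m⁴, so T_A = T₀·(J_AC/a)/((J_AC/a)+(J_CB/b)) = 15.02 N·m, T_B = 5685 N·m.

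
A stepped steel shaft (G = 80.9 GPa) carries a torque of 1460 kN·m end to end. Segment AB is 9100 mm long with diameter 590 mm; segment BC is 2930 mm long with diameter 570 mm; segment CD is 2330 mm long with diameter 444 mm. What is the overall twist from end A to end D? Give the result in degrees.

1.71°

J_AB = π(0.590)⁴/32 = 0.0119 m⁴; J_BC = π(0.570)⁴/32 = 0.0104 m⁴; J_CD = π(0.444)⁴/32 = 3.82×10^-3 m⁴.
θ = (T/G)·Σ L_i/J_i = (1.460e6/80.9×10⁹)·(9.10/0.0119 + 2.93/0.0104 + 2.33/3.82×10^-3) = 0.02993 rad.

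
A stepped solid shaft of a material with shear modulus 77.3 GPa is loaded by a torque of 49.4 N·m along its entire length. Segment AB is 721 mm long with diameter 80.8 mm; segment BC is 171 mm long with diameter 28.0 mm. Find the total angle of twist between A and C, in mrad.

J_AB = π(0.0808)⁴/32 = 4.18×10^-6 m⁴; J_BC = π(0.0280)⁴/32 = 6.03×10^-8 m⁴.
θ = (T/G)·Σ L_i/J_i = (49.40/77.3×10⁹)·(0.721/4.18×10^-6 + 0.171/6.03×10^-8) = 1.921×10^-3 rad.

1.92 mrad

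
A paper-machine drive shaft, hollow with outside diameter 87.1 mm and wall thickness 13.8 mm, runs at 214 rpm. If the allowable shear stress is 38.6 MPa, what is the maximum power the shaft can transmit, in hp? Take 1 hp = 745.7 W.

J = π(d_o⁴ − d_i⁴)/32 = π(0.0871⁴ − 0.0595⁴)/32 = 4.420×10^-6 m⁴.
T_max = τ_allow·J/r = 3.86×10^7 × 4.420×10^-6 / 0.0435 = 3917 N·m.
ω = 2π·214/60 = 22.41 rad/s, so P_max = T_max·ω = 8.779×10^4 W.

118 hp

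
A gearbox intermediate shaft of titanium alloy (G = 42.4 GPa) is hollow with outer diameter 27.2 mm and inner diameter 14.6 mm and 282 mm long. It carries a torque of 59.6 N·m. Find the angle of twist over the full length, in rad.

J = π(d_o⁴ − d_i⁴)/32 = π(0.0272⁴ − 0.0146⁴)/32 = 4.928×10^-8 m⁴.
θ = T·L/(G·J) = 59.60 × 0.282 / (42.4×10⁹ × 4.928×10^-8) = 8.044×10^-3 rad.

0.00804 rad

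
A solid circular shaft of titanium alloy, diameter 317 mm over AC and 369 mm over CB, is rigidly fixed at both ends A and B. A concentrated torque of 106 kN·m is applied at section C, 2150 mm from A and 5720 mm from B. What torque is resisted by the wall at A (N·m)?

62700 N·m

Compatibility: T_A·a/J_AC = T_B·b/J_CB with T_A + T_B = T₀.
J_AC = 9.91×10^-4 m⁴, J_CB = 1.82×10^-3 m⁴, so T_A = T₀·(J_AC/a)/((J_AC/a)+(J_CB/b)) = 62720 N·m, T_B = 43280 N·m.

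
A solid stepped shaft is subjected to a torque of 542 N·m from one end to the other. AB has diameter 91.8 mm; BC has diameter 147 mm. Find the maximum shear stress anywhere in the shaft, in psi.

Under the same torque, τ_max = 16T/(πd³) is largest where d is smallest — segment AB (d = 91.8 mm).
τ_max = 16·542.0/(π·(0.0918)³) = 3.568×10^6 Pa.

518 psi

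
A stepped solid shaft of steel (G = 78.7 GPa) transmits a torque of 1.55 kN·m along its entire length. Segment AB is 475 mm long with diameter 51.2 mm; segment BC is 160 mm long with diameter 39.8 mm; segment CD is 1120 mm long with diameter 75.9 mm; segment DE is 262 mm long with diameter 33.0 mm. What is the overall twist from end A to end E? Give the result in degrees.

J_AB = π(0.0512)⁴/32 = 6.75×10^-7 m⁴; J_BC = π(0.0398)⁴/32 = 2.46×10^-7 m⁴; J_CD = π(0.0759)⁴/32 = 3.26×10^-6 m⁴; J_DE = π(0.0330)⁴/32 = 1.16×10^-7 m⁴.
θ = (T/G)·Σ L_i/J_i = (1550/78.7×10⁹)·(0.475/6.75×10^-7 + 0.160/2.46×10^-7 + 1.12/3.26×10^-6 + 0.262/1.16×10^-7) = 0.07775 rad.

4.45°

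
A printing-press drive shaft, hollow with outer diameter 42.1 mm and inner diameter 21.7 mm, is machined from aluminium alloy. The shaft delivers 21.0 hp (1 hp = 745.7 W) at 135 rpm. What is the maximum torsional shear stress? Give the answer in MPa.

81.3 MPa

ω = 2π·135/60 = 14.14 rad/s, so T = P/ω = 21.0×745.7 / 14.14 = 1108 N·m.
J = π(d_o⁴ − d_i⁴)/32 = π(0.0421⁴ − 0.0217⁴)/32 = 2.866×10^-7 m⁴.
τ_max = T·r/J = 1108 × 0.0210 / 2.866×10^-7 = 8.135×10^7 Pa.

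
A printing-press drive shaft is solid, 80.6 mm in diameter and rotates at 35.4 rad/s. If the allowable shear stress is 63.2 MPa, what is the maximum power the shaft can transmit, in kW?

J = πd⁴/32 = π(0.0806)⁴/32 = 4.143×10^-6 m⁴.
T_max = τ_allow·J/r = 6.32×10^7 × 4.143×10^-6 / 0.0403 = 6498 N·m.
ω = 35.4 rad/s, so P_max = T_max·ω = 2.300×10^5 W.

230 kW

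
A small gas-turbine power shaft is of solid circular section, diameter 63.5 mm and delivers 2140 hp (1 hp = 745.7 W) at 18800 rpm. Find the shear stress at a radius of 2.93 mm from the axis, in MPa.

ω = 2π·18800/60 = 1969 rad/s, so T = P/ω = 2140×745.7 / 1969 = 810.6 N·m.
J = πd⁴/32 = π(0.0635)⁴/32 = 1.596×10^-6 m⁴.
Shear stress varies linearly with radius: τ = T·r/J = 810.6 × 0.00293 / 1.596×10^-6 = 1.488×10^6 Pa.

1.49 MPa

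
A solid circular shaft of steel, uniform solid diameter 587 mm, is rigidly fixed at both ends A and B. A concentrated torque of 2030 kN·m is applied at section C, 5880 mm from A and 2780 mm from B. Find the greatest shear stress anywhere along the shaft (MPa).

34.7 MPa

With uniform GJ and both ends fixed, compatibility θ_AC = θ_CB gives T_A·a = T_B·b, together with T_A + T_B = T₀.
T_A = T₀·b/(a+b) = 2.030e6·2780/8660 = 651700 N·m; T_B = 1.378e6 N·m.
τ in each portion: τ_AC = 1.64×10^7 Pa, τ_CB = 3.47×10^7 Pa; maximum is in CB.
τ_max = T_CB·r/J = 1.378e6·0.293/0.0117 = 3.471×10^7 Pa.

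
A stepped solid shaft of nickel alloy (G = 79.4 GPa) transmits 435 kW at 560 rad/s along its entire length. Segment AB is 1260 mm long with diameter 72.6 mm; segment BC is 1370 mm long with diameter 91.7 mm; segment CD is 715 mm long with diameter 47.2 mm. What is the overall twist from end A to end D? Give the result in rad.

ω = 560 rad/s, so T = P/ω = 435×10³ / 560.0 = 776.8 N·m.
J_AB = π(0.0726)⁴/32 = 2.73×10^-6 m⁴; J_BC = π(0.0917)⁴/32 = 6.94×10^-6 m⁴; J_CD = π(0.0472)⁴/32 = 4.87×10^-7 m⁴.
θ = (T/G)·Σ L_i/J_i = (776.8/79.4×10⁹)·(1.26/2.73×10^-6 + 1.37/6.94×10^-6 + 0.715/4.87×10^-7) = 0.02081 rad.

0.0208 rad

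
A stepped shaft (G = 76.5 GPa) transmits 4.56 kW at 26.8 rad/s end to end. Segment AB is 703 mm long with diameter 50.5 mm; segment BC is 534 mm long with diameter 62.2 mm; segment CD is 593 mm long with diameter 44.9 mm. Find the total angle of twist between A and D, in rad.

0.00656 rad

ω = 26.8 rad/s, so T = P/ω = 4.56×10³ / 26.80 = 170.1 N·m.
J_AB = π(0.0505)⁴/32 = 6.39×10^-7 m⁴; J_BC = π(0.0622)⁴/32 = 1.47×10^-6 m⁴; J_CD = π(0.0449)⁴/32 = 3.99×10^-7 m⁴.
θ = (T/G)·Σ L_i/J_i = (170.1/76.5×10⁹)·(0.703/6.39×10^-7 + 0.534/1.47×10^-6 + 0.593/3.99×10^-7) = 6.563×10^-3 rad.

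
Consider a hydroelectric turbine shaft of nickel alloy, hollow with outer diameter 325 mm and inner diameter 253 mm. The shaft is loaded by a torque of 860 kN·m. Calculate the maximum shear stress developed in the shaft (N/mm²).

J = π(d_o⁴ − d_i⁴)/32 = π(0.325⁴ − 0.253⁴)/32 = 6.931×10^-4 m⁴.
τ_max = T·r/J = 860000 × 0.163 / 6.931×10^-4 = 2.016×10^8 Pa.

202 N/mm²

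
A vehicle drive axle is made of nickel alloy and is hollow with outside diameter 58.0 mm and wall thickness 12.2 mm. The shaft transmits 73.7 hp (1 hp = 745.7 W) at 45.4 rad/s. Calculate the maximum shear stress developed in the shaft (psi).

ω = 45.4 rad/s, so T = P/ω = 73.7×745.7 / 45.40 = 1211 N·m.
J = π(d_o⁴ − d_i⁴)/32 = π(0.0580⁴ − 0.0336⁴)/32 = 9.859×10^-7 m⁴.
τ_max = T·r/J = 1211 × 0.0290 / 9.859×10^-7 = 3.561×10^7 Pa.

5160 psi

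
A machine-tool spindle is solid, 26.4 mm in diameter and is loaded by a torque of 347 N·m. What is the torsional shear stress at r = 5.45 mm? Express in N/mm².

39.7 N/mm²

J = πd⁴/32 = π(0.0264)⁴/32 = 4.769×10^-8 m⁴.
Shear stress varies linearly with radius: τ = T·r/J = 347.0 × 0.00545 / 4.769×10^-8 = 3.966×10^7 Pa.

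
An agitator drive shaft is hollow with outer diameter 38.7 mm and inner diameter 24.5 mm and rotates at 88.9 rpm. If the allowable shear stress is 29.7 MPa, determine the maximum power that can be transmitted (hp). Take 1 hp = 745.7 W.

3.54 hp

J = π(d_o⁴ − d_i⁴)/32 = π(0.0387⁴ − 0.0245⁴)/32 = 1.848×10^-7 m⁴.
T_max = τ_allow·J/r = 2.97×10^7 × 1.848×10^-7 / 0.0194 = 283.7 N·m.
ω = 2π·88.9/60 = 9.310 rad/s, so P_max = T_max·ω = 2641 W.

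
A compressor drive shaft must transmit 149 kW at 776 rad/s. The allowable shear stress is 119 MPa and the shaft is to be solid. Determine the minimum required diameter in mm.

20.2 mm

ω = 776 rad/s, so T = P/ω = 149×10³ / 776.0 = 192.0 N·m.
For a solid shaft τ_max = 16T/(πd³), so d = (16T/(π τ_allow))^(1/3) = (16·192.0/(π·1.19×10^8))^(1/3) = 0.02018 m.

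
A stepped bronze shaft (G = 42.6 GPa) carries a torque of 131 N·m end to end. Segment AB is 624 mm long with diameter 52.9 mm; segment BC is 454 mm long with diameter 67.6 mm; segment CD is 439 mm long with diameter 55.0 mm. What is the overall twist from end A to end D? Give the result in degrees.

J_AB = π(0.0529)⁴/32 = 7.69×10^-7 m⁴; J_BC = π(0.0676)⁴/32 = 2.05×10^-6 m⁴; J_CD = π(0.0550)⁴/32 = 8.98×10^-7 m⁴.
θ = (T/G)·Σ L_i/J_i = (131.0/42.6×10⁹)·(0.624/7.69×10^-7 + 0.454/2.05×10^-6 + 0.439/8.98×10^-7) = 4.680×10^-3 rad.

0.268°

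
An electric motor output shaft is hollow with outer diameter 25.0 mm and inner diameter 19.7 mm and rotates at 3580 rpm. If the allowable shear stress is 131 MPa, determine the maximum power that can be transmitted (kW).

92.6 kW

J = π(d_o⁴ − d_i⁴)/32 = π(0.0250⁴ − 0.0197⁴)/32 = 2.356×10^-8 m⁴.
T_max = τ_allow·J/r = 1.31×10^8 × 2.356×10^-8 / 0.0125 = 246.9 N·m.
ω = 2π·3580/60 = 374.9 rad/s, so P_max = T_max·ω = 9.258×10^4 W.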